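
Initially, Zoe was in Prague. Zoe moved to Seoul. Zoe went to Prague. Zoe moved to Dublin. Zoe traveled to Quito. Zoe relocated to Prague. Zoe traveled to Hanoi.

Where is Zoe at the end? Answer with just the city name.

Tracking Zoe's location:
Start: Zoe is in Prague.
After move 1: Prague -> Seoul. Zoe is in Seoul.
After move 2: Seoul -> Prague. Zoe is in Prague.
After move 3: Prague -> Dublin. Zoe is in Dublin.
After move 4: Dublin -> Quito. Zoe is in Quito.
After move 5: Quito -> Prague. Zoe is in Prague.
After move 6: Prague -> Hanoi. Zoe is in Hanoi.

Answer: Hanoi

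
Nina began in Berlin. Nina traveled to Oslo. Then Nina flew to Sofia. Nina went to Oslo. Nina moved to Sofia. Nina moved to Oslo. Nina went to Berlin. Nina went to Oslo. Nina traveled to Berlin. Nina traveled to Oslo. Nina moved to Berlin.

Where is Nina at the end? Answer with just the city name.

Answer: Berlin

Derivation:
Tracking Nina's location:
Start: Nina is in Berlin.
After move 1: Berlin -> Oslo. Nina is in Oslo.
After move 2: Oslo -> Sofia. Nina is in Sofia.
After move 3: Sofia -> Oslo. Nina is in Oslo.
After move 4: Oslo -> Sofia. Nina is in Sofia.
After move 5: Sofia -> Oslo. Nina is in Oslo.
After move 6: Oslo -> Berlin. Nina is in Berlin.
After move 7: Berlin -> Oslo. Nina is in Oslo.
After move 8: Oslo -> Berlin. Nina is in Berlin.
After move 9: Berlin -> Oslo. Nina is in Oslo.
After move 10: Oslo -> Berlin. Nina is in Berlin.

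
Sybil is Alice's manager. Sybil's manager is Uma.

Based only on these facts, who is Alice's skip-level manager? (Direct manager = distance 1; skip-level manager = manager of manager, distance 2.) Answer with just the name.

Reconstructing the manager chain from the given facts:
  Uma -> Sybil -> Alice
(each arrow means 'manager of the next')
Positions in the chain (0 = top):
  position of Uma: 0
  position of Sybil: 1
  position of Alice: 2

Alice is at position 2; the skip-level manager is 2 steps up the chain, i.e. position 0: Uma.

Answer: Uma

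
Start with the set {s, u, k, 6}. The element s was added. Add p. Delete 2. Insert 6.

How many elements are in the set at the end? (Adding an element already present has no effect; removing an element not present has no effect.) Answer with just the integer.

Answer: 5

Derivation:
Tracking the set through each operation:
Start: {6, k, s, u}
Event 1 (add s): already present, no change. Set: {6, k, s, u}
Event 2 (add p): added. Set: {6, k, p, s, u}
Event 3 (remove 2): not present, no change. Set: {6, k, p, s, u}
Event 4 (add 6): already present, no change. Set: {6, k, p, s, u}

Final set: {6, k, p, s, u} (size 5)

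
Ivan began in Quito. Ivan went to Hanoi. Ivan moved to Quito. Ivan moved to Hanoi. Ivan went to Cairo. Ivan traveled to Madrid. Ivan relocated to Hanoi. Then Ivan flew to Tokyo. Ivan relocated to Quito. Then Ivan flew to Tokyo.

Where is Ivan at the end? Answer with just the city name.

Tracking Ivan's location:
Start: Ivan is in Quito.
After move 1: Quito -> Hanoi. Ivan is in Hanoi.
After move 2: Hanoi -> Quito. Ivan is in Quito.
After move 3: Quito -> Hanoi. Ivan is in Hanoi.
After move 4: Hanoi -> Cairo. Ivan is in Cairo.
After move 5: Cairo -> Madrid. Ivan is in Madrid.
After move 6: Madrid -> Hanoi. Ivan is in Hanoi.
After move 7: Hanoi -> Tokyo. Ivan is in Tokyo.
After move 8: Tokyo -> Quito. Ivan is in Quito.
After move 9: Quito -> Tokyo. Ivan is in Tokyo.

Answer: Tokyo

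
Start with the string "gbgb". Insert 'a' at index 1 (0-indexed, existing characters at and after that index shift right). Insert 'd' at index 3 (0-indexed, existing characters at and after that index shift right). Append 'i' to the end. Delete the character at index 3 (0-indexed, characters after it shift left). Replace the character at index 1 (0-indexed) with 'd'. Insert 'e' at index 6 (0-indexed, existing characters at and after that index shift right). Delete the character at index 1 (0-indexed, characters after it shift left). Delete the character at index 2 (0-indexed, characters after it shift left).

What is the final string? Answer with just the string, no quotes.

Applying each edit step by step:
Start: "gbgb"
Op 1 (insert 'a' at idx 1): "gbgb" -> "gabgb"
Op 2 (insert 'd' at idx 3): "gabgb" -> "gabdgb"
Op 3 (append 'i'): "gabdgb" -> "gabdgbi"
Op 4 (delete idx 3 = 'd'): "gabdgbi" -> "gabgbi"
Op 5 (replace idx 1: 'a' -> 'd'): "gabgbi" -> "gdbgbi"
Op 6 (insert 'e' at idx 6): "gdbgbi" -> "gdbgbie"
Op 7 (delete idx 1 = 'd'): "gdbgbie" -> "gbgbie"
Op 8 (delete idx 2 = 'g'): "gbgbie" -> "gbbie"

Answer: gbbie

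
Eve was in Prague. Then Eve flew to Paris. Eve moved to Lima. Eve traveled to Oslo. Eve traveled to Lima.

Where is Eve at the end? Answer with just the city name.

Tracking Eve's location:
Start: Eve is in Prague.
After move 1: Prague -> Paris. Eve is in Paris.
After move 2: Paris -> Lima. Eve is in Lima.
After move 3: Lima -> Oslo. Eve is in Oslo.
After move 4: Oslo -> Lima. Eve is in Lima.

Answer: Lima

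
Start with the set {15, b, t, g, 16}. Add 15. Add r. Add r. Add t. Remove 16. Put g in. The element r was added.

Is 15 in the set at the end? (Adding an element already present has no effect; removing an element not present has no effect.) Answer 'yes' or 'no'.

Tracking the set through each operation:
Start: {15, 16, b, g, t}
Event 1 (add 15): already present, no change. Set: {15, 16, b, g, t}
Event 2 (add r): added. Set: {15, 16, b, g, r, t}
Event 3 (add r): already present, no change. Set: {15, 16, b, g, r, t}
Event 4 (add t): already present, no change. Set: {15, 16, b, g, r, t}
Event 5 (remove 16): removed. Set: {15, b, g, r, t}
Event 6 (add g): already present, no change. Set: {15, b, g, r, t}
Event 7 (add r): already present, no change. Set: {15, b, g, r, t}

Final set: {15, b, g, r, t} (size 5)
15 is in the final set.

Answer: yes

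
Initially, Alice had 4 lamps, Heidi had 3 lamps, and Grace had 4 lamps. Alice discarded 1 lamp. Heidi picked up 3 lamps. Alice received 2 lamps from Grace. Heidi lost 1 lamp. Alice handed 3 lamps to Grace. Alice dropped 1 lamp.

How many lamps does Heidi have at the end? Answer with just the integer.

Answer: 5

Derivation:
Tracking counts step by step:
Start: Alice=4, Heidi=3, Grace=4
Event 1 (Alice -1): Alice: 4 -> 3. State: Alice=3, Heidi=3, Grace=4
Event 2 (Heidi +3): Heidi: 3 -> 6. State: Alice=3, Heidi=6, Grace=4
Event 3 (Grace -> Alice, 2): Grace: 4 -> 2, Alice: 3 -> 5. State: Alice=5, Heidi=6, Grace=2
Event 4 (Heidi -1): Heidi: 6 -> 5. State: Alice=5, Heidi=5, Grace=2
Event 5 (Alice -> Grace, 3): Alice: 5 -> 2, Grace: 2 -> 5. State: Alice=2, Heidi=5, Grace=5
Event 6 (Alice -1): Alice: 2 -> 1. State: Alice=1, Heidi=5, Grace=5

Heidi's final count: 5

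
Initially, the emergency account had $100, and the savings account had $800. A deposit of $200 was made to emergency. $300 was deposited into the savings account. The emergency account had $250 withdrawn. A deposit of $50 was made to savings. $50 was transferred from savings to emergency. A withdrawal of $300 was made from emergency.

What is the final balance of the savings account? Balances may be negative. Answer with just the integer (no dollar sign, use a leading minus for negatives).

Answer: 1100

Derivation:
Tracking account balances step by step:
Start: emergency=100, savings=800
Event 1 (deposit 200 to emergency): emergency: 100 + 200 = 300. Balances: emergency=300, savings=800
Event 2 (deposit 300 to savings): savings: 800 + 300 = 1100. Balances: emergency=300, savings=1100
Event 3 (withdraw 250 from emergency): emergency: 300 - 250 = 50. Balances: emergency=50, savings=1100
Event 4 (deposit 50 to savings): savings: 1100 + 50 = 1150. Balances: emergency=50, savings=1150
Event 5 (transfer 50 savings -> emergency): savings: 1150 - 50 = 1100, emergency: 50 + 50 = 100. Balances: emergency=100, savings=1100
Event 6 (withdraw 300 from emergency): emergency: 100 - 300 = -200. Balances: emergency=-200, savings=1100

Final balance of savings: 1100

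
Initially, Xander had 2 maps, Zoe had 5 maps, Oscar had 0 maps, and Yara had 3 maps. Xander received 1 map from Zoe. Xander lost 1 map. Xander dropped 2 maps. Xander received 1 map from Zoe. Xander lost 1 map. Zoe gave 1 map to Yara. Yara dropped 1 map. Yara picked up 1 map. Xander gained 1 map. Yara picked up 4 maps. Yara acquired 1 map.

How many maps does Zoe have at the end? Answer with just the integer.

Answer: 2

Derivation:
Tracking counts step by step:
Start: Xander=2, Zoe=5, Oscar=0, Yara=3
Event 1 (Zoe -> Xander, 1): Zoe: 5 -> 4, Xander: 2 -> 3. State: Xander=3, Zoe=4, Oscar=0, Yara=3
Event 2 (Xander -1): Xander: 3 -> 2. State: Xander=2, Zoe=4, Oscar=0, Yara=3
Event 3 (Xander -2): Xander: 2 -> 0. State: Xander=0, Zoe=4, Oscar=0, Yara=3
Event 4 (Zoe -> Xander, 1): Zoe: 4 -> 3, Xander: 0 -> 1. State: Xander=1, Zoe=3, Oscar=0, Yara=3
Event 5 (Xander -1): Xander: 1 -> 0. State: Xander=0, Zoe=3, Oscar=0, Yara=3
Event 6 (Zoe -> Yara, 1): Zoe: 3 -> 2, Yara: 3 -> 4. State: Xander=0, Zoe=2, Oscar=0, Yara=4
Event 7 (Yara -1): Yara: 4 -> 3. State: Xander=0, Zoe=2, Oscar=0, Yara=3
Event 8 (Yara +1): Yara: 3 -> 4. State: Xander=0, Zoe=2, Oscar=0, Yara=4
Event 9 (Xander +1): Xander: 0 -> 1. State: Xander=1, Zoe=2, Oscar=0, Yara=4
Event 10 (Yara +4): Yara: 4 -> 8. State: Xander=1, Zoe=2, Oscar=0, Yara=8
Event 11 (Yara +1): Yara: 8 -> 9. State: Xander=1, Zoe=2, Oscar=0, Yara=9

Zoe's final count: 2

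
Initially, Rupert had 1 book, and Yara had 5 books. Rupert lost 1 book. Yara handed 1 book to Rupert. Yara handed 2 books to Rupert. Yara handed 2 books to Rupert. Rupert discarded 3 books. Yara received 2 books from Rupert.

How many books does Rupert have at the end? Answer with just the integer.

Tracking counts step by step:
Start: Rupert=1, Yara=5
Event 1 (Rupert -1): Rupert: 1 -> 0. State: Rupert=0, Yara=5
Event 2 (Yara -> Rupert, 1): Yara: 5 -> 4, Rupert: 0 -> 1. State: Rupert=1, Yara=4
Event 3 (Yara -> Rupert, 2): Yara: 4 -> 2, Rupert: 1 -> 3. State: Rupert=3, Yara=2
Event 4 (Yara -> Rupert, 2): Yara: 2 -> 0, Rupert: 3 -> 5. State: Rupert=5, Yara=0
Event 5 (Rupert -3): Rupert: 5 -> 2. State: Rupert=2, Yara=0
Event 6 (Rupert -> Yara, 2): Rupert: 2 -> 0, Yara: 0 -> 2. State: Rupert=0, Yara=2

Rupert's final count: 0

Answer: 0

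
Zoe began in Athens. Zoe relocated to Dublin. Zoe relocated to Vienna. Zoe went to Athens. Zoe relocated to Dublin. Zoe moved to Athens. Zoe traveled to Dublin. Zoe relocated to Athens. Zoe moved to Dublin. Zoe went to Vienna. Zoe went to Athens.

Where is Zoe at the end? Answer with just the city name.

Answer: Athens

Derivation:
Tracking Zoe's location:
Start: Zoe is in Athens.
After move 1: Athens -> Dublin. Zoe is in Dublin.
After move 2: Dublin -> Vienna. Zoe is in Vienna.
After move 3: Vienna -> Athens. Zoe is in Athens.
After move 4: Athens -> Dublin. Zoe is in Dublin.
After move 5: Dublin -> Athens. Zoe is in Athens.
After move 6: Athens -> Dublin. Zoe is in Dublin.
After move 7: Dublin -> Athens. Zoe is in Athens.
After move 8: Athens -> Dublin. Zoe is in Dublin.
After move 9: Dublin -> Vienna. Zoe is in Vienna.
After move 10: Vienna -> Athens. Zoe is in Athens.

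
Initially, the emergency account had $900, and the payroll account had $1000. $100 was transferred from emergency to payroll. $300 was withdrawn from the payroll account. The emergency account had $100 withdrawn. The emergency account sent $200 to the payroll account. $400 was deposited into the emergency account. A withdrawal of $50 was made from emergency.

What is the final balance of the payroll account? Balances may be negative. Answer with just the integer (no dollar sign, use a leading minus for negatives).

Answer: 1000

Derivation:
Tracking account balances step by step:
Start: emergency=900, payroll=1000
Event 1 (transfer 100 emergency -> payroll): emergency: 900 - 100 = 800, payroll: 1000 + 100 = 1100. Balances: emergency=800, payroll=1100
Event 2 (withdraw 300 from payroll): payroll: 1100 - 300 = 800. Balances: emergency=800, payroll=800
Event 3 (withdraw 100 from emergency): emergency: 800 - 100 = 700. Balances: emergency=700, payroll=800
Event 4 (transfer 200 emergency -> payroll): emergency: 700 - 200 = 500, payroll: 800 + 200 = 1000. Balances: emergency=500, payroll=1000
Event 5 (deposit 400 to emergency): emergency: 500 + 400 = 900. Balances: emergency=900, payroll=1000
Event 6 (withdraw 50 from emergency): emergency: 900 - 50 = 850. Balances: emergency=850, payroll=1000

Final balance of payroll: 1000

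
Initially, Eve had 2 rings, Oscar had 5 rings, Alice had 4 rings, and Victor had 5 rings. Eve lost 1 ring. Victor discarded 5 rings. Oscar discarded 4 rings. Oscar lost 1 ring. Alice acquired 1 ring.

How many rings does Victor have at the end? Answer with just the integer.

Tracking counts step by step:
Start: Eve=2, Oscar=5, Alice=4, Victor=5
Event 1 (Eve -1): Eve: 2 -> 1. State: Eve=1, Oscar=5, Alice=4, Victor=5
Event 2 (Victor -5): Victor: 5 -> 0. State: Eve=1, Oscar=5, Alice=4, Victor=0
Event 3 (Oscar -4): Oscar: 5 -> 1. State: Eve=1, Oscar=1, Alice=4, Victor=0
Event 4 (Oscar -1): Oscar: 1 -> 0. State: Eve=1, Oscar=0, Alice=4, Victor=0
Event 5 (Alice +1): Alice: 4 -> 5. State: Eve=1, Oscar=0, Alice=5, Victor=0

Victor's final count: 0

Answer: 0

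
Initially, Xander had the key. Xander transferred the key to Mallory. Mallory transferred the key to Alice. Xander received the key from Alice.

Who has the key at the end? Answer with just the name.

Answer: Xander

Derivation:
Tracking the key through each event:
Start: Xander has the key.
After event 1: Mallory has the key.
After event 2: Alice has the key.
After event 3: Xander has the key.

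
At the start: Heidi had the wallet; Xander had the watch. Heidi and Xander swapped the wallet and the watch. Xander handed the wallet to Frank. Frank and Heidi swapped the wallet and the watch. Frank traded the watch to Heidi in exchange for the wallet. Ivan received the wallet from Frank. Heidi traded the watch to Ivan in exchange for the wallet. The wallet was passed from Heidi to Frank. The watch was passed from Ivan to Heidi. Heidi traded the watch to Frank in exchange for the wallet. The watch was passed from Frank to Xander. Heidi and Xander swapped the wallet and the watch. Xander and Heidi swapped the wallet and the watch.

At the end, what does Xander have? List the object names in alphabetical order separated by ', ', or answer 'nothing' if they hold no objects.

Tracking all object holders:
Start: wallet:Heidi, watch:Xander
Event 1 (swap wallet<->watch: now wallet:Xander, watch:Heidi). State: wallet:Xander, watch:Heidi
Event 2 (give wallet: Xander -> Frank). State: wallet:Frank, watch:Heidi
Event 3 (swap wallet<->watch: now wallet:Heidi, watch:Frank). State: wallet:Heidi, watch:Frank
Event 4 (swap watch<->wallet: now watch:Heidi, wallet:Frank). State: wallet:Frank, watch:Heidi
Event 5 (give wallet: Frank -> Ivan). State: wallet:Ivan, watch:Heidi
Event 6 (swap watch<->wallet: now watch:Ivan, wallet:Heidi). State: wallet:Heidi, watch:Ivan
Event 7 (give wallet: Heidi -> Frank). State: wallet:Frank, watch:Ivan
Event 8 (give watch: Ivan -> Heidi). State: wallet:Frank, watch:Heidi
Event 9 (swap watch<->wallet: now watch:Frank, wallet:Heidi). State: wallet:Heidi, watch:Frank
Event 10 (give watch: Frank -> Xander). State: wallet:Heidi, watch:Xander
Event 11 (swap wallet<->watch: now wallet:Xander, watch:Heidi). State: wallet:Xander, watch:Heidi
Event 12 (swap wallet<->watch: now wallet:Heidi, watch:Xander). State: wallet:Heidi, watch:Xander

Final state: wallet:Heidi, watch:Xander
Xander holds: watch.

Answer: watch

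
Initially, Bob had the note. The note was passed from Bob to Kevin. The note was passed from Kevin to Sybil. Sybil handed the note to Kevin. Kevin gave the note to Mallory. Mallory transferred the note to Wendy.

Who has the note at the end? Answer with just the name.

Answer: Wendy

Derivation:
Tracking the note through each event:
Start: Bob has the note.
After event 1: Kevin has the note.
After event 2: Sybil has the note.
After event 3: Kevin has the note.
After event 4: Mallory has the note.
After event 5: Wendy has the note.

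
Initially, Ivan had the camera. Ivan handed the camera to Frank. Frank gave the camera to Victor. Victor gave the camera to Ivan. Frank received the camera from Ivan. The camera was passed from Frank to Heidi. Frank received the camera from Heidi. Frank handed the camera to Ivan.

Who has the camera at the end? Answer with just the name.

Tracking the camera through each event:
Start: Ivan has the camera.
After event 1: Frank has the camera.
After event 2: Victor has the camera.
After event 3: Ivan has the camera.
After event 4: Frank has the camera.
After event 5: Heidi has the camera.
After event 6: Frank has the camera.
After event 7: Ivan has the camera.

Answer: Ivan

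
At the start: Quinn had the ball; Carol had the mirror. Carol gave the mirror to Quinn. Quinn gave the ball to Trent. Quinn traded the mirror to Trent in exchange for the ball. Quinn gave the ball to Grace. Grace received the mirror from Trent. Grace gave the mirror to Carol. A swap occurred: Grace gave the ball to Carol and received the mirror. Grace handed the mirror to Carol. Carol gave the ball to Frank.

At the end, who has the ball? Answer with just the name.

Answer: Frank

Derivation:
Tracking all object holders:
Start: ball:Quinn, mirror:Carol
Event 1 (give mirror: Carol -> Quinn). State: ball:Quinn, mirror:Quinn
Event 2 (give ball: Quinn -> Trent). State: ball:Trent, mirror:Quinn
Event 3 (swap mirror<->ball: now mirror:Trent, ball:Quinn). State: ball:Quinn, mirror:Trent
Event 4 (give ball: Quinn -> Grace). State: ball:Grace, mirror:Trent
Event 5 (give mirror: Trent -> Grace). State: ball:Grace, mirror:Grace
Event 6 (give mirror: Grace -> Carol). State: ball:Grace, mirror:Carol
Event 7 (swap ball<->mirror: now ball:Carol, mirror:Grace). State: ball:Carol, mirror:Grace
Event 8 (give mirror: Grace -> Carol). State: ball:Carol, mirror:Carol
Event 9 (give ball: Carol -> Frank). State: ball:Frank, mirror:Carol

Final state: ball:Frank, mirror:Carol
The ball is held by Frank.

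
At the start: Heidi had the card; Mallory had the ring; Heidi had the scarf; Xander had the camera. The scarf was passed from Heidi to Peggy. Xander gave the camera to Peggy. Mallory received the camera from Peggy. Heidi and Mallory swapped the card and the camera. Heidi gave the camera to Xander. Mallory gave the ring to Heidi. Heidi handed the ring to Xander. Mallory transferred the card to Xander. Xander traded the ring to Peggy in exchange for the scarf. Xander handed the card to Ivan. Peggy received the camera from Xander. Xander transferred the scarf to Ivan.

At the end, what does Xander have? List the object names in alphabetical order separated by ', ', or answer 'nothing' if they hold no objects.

Tracking all object holders:
Start: card:Heidi, ring:Mallory, scarf:Heidi, camera:Xander
Event 1 (give scarf: Heidi -> Peggy). State: card:Heidi, ring:Mallory, scarf:Peggy, camera:Xander
Event 2 (give camera: Xander -> Peggy). State: card:Heidi, ring:Mallory, scarf:Peggy, camera:Peggy
Event 3 (give camera: Peggy -> Mallory). State: card:Heidi, ring:Mallory, scarf:Peggy, camera:Mallory
Event 4 (swap card<->camera: now card:Mallory, camera:Heidi). State: card:Mallory, ring:Mallory, scarf:Peggy, camera:Heidi
Event 5 (give camera: Heidi -> Xander). State: card:Mallory, ring:Mallory, scarf:Peggy, camera:Xander
Event 6 (give ring: Mallory -> Heidi). State: card:Mallory, ring:Heidi, scarf:Peggy, camera:Xander
Event 7 (give ring: Heidi -> Xander). State: card:Mallory, ring:Xander, scarf:Peggy, camera:Xander
Event 8 (give card: Mallory -> Xander). State: card:Xander, ring:Xander, scarf:Peggy, camera:Xander
Event 9 (swap ring<->scarf: now ring:Peggy, scarf:Xander). State: card:Xander, ring:Peggy, scarf:Xander, camera:Xander
Event 10 (give card: Xander -> Ivan). State: card:Ivan, ring:Peggy, scarf:Xander, camera:Xander
Event 11 (give camera: Xander -> Peggy). State: card:Ivan, ring:Peggy, scarf:Xander, camera:Peggy
Event 12 (give scarf: Xander -> Ivan). State: card:Ivan, ring:Peggy, scarf:Ivan, camera:Peggy

Final state: card:Ivan, ring:Peggy, scarf:Ivan, camera:Peggy
Xander holds: (nothing).

Answer: nothing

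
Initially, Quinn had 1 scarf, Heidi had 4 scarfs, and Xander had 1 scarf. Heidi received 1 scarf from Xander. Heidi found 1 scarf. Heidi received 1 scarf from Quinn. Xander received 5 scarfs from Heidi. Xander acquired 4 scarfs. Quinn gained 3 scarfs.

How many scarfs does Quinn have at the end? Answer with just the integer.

Answer: 3

Derivation:
Tracking counts step by step:
Start: Quinn=1, Heidi=4, Xander=1
Event 1 (Xander -> Heidi, 1): Xander: 1 -> 0, Heidi: 4 -> 5. State: Quinn=1, Heidi=5, Xander=0
Event 2 (Heidi +1): Heidi: 5 -> 6. State: Quinn=1, Heidi=6, Xander=0
Event 3 (Quinn -> Heidi, 1): Quinn: 1 -> 0, Heidi: 6 -> 7. State: Quinn=0, Heidi=7, Xander=0
Event 4 (Heidi -> Xander, 5): Heidi: 7 -> 2, Xander: 0 -> 5. State: Quinn=0, Heidi=2, Xander=5
Event 5 (Xander +4): Xander: 5 -> 9. State: Quinn=0, Heidi=2, Xander=9
Event 6 (Quinn +3): Quinn: 0 -> 3. State: Quinn=3, Heidi=2, Xander=9

Quinn's final count: 3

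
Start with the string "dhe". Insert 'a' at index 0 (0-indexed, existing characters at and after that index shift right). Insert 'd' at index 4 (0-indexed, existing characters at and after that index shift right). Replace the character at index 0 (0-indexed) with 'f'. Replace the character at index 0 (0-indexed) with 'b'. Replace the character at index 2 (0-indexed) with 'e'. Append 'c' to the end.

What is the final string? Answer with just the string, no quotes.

Answer: bdeedc

Derivation:
Applying each edit step by step:
Start: "dhe"
Op 1 (insert 'a' at idx 0): "dhe" -> "adhe"
Op 2 (insert 'd' at idx 4): "adhe" -> "adhed"
Op 3 (replace idx 0: 'a' -> 'f'): "adhed" -> "fdhed"
Op 4 (replace idx 0: 'f' -> 'b'): "fdhed" -> "bdhed"
Op 5 (replace idx 2: 'h' -> 'e'): "bdhed" -> "bdeed"
Op 6 (append 'c'): "bdeed" -> "bdeedc"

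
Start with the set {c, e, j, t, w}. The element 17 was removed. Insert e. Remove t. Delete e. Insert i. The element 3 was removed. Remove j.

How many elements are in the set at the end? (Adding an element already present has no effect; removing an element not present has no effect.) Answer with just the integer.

Tracking the set through each operation:
Start: {c, e, j, t, w}
Event 1 (remove 17): not present, no change. Set: {c, e, j, t, w}
Event 2 (add e): already present, no change. Set: {c, e, j, t, w}
Event 3 (remove t): removed. Set: {c, e, j, w}
Event 4 (remove e): removed. Set: {c, j, w}
Event 5 (add i): added. Set: {c, i, j, w}
Event 6 (remove 3): not present, no change. Set: {c, i, j, w}
Event 7 (remove j): removed. Set: {c, i, w}

Final set: {c, i, w} (size 3)

Answer: 3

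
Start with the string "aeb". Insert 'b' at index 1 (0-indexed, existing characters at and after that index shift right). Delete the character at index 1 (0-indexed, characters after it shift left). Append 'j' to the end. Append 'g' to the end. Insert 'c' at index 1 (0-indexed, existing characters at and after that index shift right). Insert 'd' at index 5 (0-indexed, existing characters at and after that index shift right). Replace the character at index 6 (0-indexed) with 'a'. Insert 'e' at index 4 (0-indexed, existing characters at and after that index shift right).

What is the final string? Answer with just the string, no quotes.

Answer: acebejda

Derivation:
Applying each edit step by step:
Start: "aeb"
Op 1 (insert 'b' at idx 1): "aeb" -> "abeb"
Op 2 (delete idx 1 = 'b'): "abeb" -> "aeb"
Op 3 (append 'j'): "aeb" -> "aebj"
Op 4 (append 'g'): "aebj" -> "aebjg"
Op 5 (insert 'c' at idx 1): "aebjg" -> "acebjg"
Op 6 (insert 'd' at idx 5): "acebjg" -> "acebjdg"
Op 7 (replace idx 6: 'g' -> 'a'): "acebjdg" -> "acebjda"
Op 8 (insert 'e' at idx 4): "acebjda" -> "acebejda"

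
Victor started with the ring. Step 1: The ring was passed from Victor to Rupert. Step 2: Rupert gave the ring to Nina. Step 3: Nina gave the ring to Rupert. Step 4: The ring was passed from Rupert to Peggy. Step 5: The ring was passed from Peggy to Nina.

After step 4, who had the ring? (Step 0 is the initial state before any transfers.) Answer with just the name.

Tracking the ring holder through step 4:
After step 0 (start): Victor
After step 1: Rupert
After step 2: Nina
After step 3: Rupert
After step 4: Peggy

At step 4, the holder is Peggy.

Answer: Peggy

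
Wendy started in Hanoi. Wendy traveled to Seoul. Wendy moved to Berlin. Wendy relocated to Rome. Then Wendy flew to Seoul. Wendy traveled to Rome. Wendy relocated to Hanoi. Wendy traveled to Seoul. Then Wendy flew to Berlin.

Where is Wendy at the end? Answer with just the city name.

Tracking Wendy's location:
Start: Wendy is in Hanoi.
After move 1: Hanoi -> Seoul. Wendy is in Seoul.
After move 2: Seoul -> Berlin. Wendy is in Berlin.
After move 3: Berlin -> Rome. Wendy is in Rome.
After move 4: Rome -> Seoul. Wendy is in Seoul.
After move 5: Seoul -> Rome. Wendy is in Rome.
After move 6: Rome -> Hanoi. Wendy is in Hanoi.
After move 7: Hanoi -> Seoul. Wendy is in Seoul.
After move 8: Seoul -> Berlin. Wendy is in Berlin.

Answer: Berlin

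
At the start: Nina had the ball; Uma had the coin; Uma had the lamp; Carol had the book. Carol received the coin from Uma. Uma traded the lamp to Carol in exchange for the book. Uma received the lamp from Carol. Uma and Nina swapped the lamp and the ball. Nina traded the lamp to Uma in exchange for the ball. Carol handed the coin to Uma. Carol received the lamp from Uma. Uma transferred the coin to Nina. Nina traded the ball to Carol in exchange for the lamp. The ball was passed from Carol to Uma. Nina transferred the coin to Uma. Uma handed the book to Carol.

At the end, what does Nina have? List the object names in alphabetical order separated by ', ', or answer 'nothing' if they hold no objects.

Tracking all object holders:
Start: ball:Nina, coin:Uma, lamp:Uma, book:Carol
Event 1 (give coin: Uma -> Carol). State: ball:Nina, coin:Carol, lamp:Uma, book:Carol
Event 2 (swap lamp<->book: now lamp:Carol, book:Uma). State: ball:Nina, coin:Carol, lamp:Carol, book:Uma
Event 3 (give lamp: Carol -> Uma). State: ball:Nina, coin:Carol, lamp:Uma, book:Uma
Event 4 (swap lamp<->ball: now lamp:Nina, ball:Uma). State: ball:Uma, coin:Carol, lamp:Nina, book:Uma
Event 5 (swap lamp<->ball: now lamp:Uma, ball:Nina). State: ball:Nina, coin:Carol, lamp:Uma, book:Uma
Event 6 (give coin: Carol -> Uma). State: ball:Nina, coin:Uma, lamp:Uma, book:Uma
Event 7 (give lamp: Uma -> Carol). State: ball:Nina, coin:Uma, lamp:Carol, book:Uma
Event 8 (give coin: Uma -> Nina). State: ball:Nina, coin:Nina, lamp:Carol, book:Uma
Event 9 (swap ball<->lamp: now ball:Carol, lamp:Nina). State: ball:Carol, coin:Nina, lamp:Nina, book:Uma
Event 10 (give ball: Carol -> Uma). State: ball:Uma, coin:Nina, lamp:Nina, book:Uma
Event 11 (give coin: Nina -> Uma). State: ball:Uma, coin:Uma, lamp:Nina, book:Uma
Event 12 (give book: Uma -> Carol). State: ball:Uma, coin:Uma, lamp:Nina, book:Carol

Final state: ball:Uma, coin:Uma, lamp:Nina, book:Carol
Nina holds: lamp.

Answer: lamp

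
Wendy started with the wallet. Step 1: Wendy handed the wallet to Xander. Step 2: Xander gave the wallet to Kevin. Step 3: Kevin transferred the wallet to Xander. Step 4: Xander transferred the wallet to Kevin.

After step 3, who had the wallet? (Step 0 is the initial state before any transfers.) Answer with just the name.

Tracking the wallet holder through step 3:
After step 0 (start): Wendy
After step 1: Xander
After step 2: Kevin
After step 3: Xander

At step 3, the holder is Xander.

Answer: Xander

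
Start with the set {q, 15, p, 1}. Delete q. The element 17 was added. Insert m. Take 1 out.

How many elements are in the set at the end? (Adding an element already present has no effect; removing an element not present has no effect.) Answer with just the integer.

Answer: 4

Derivation:
Tracking the set through each operation:
Start: {1, 15, p, q}
Event 1 (remove q): removed. Set: {1, 15, p}
Event 2 (add 17): added. Set: {1, 15, 17, p}
Event 3 (add m): added. Set: {1, 15, 17, m, p}
Event 4 (remove 1): removed. Set: {15, 17, m, p}

Final set: {15, 17, m, p} (size 4)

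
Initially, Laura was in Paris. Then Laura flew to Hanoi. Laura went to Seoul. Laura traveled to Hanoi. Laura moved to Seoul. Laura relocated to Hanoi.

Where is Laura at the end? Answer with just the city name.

Answer: Hanoi

Derivation:
Tracking Laura's location:
Start: Laura is in Paris.
After move 1: Paris -> Hanoi. Laura is in Hanoi.
After move 2: Hanoi -> Seoul. Laura is in Seoul.
After move 3: Seoul -> Hanoi. Laura is in Hanoi.
After move 4: Hanoi -> Seoul. Laura is in Seoul.
After move 5: Seoul -> Hanoi. Laura is in Hanoi.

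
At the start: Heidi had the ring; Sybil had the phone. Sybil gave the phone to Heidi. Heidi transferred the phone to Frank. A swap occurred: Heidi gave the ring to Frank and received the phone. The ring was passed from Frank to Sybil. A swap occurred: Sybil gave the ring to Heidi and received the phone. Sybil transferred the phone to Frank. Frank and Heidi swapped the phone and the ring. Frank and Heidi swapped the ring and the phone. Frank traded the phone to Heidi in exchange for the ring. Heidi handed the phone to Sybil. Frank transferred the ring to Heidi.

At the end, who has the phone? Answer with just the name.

Answer: Sybil

Derivation:
Tracking all object holders:
Start: ring:Heidi, phone:Sybil
Event 1 (give phone: Sybil -> Heidi). State: ring:Heidi, phone:Heidi
Event 2 (give phone: Heidi -> Frank). State: ring:Heidi, phone:Frank
Event 3 (swap ring<->phone: now ring:Frank, phone:Heidi). State: ring:Frank, phone:Heidi
Event 4 (give ring: Frank -> Sybil). State: ring:Sybil, phone:Heidi
Event 5 (swap ring<->phone: now ring:Heidi, phone:Sybil). State: ring:Heidi, phone:Sybil
Event 6 (give phone: Sybil -> Frank). State: ring:Heidi, phone:Frank
Event 7 (swap phone<->ring: now phone:Heidi, ring:Frank). State: ring:Frank, phone:Heidi
Event 8 (swap ring<->phone: now ring:Heidi, phone:Frank). State: ring:Heidi, phone:Frank
Event 9 (swap phone<->ring: now phone:Heidi, ring:Frank). State: ring:Frank, phone:Heidi
Event 10 (give phone: Heidi -> Sybil). State: ring:Frank, phone:Sybil
Event 11 (give ring: Frank -> Heidi). State: ring:Heidi, phone:Sybil

Final state: ring:Heidi, phone:Sybil
The phone is held by Sybil.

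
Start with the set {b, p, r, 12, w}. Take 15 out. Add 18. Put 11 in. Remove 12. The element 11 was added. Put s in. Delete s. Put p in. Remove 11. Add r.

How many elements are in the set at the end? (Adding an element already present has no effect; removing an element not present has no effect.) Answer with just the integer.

Answer: 5

Derivation:
Tracking the set through each operation:
Start: {12, b, p, r, w}
Event 1 (remove 15): not present, no change. Set: {12, b, p, r, w}
Event 2 (add 18): added. Set: {12, 18, b, p, r, w}
Event 3 (add 11): added. Set: {11, 12, 18, b, p, r, w}
Event 4 (remove 12): removed. Set: {11, 18, b, p, r, w}
Event 5 (add 11): already present, no change. Set: {11, 18, b, p, r, w}
Event 6 (add s): added. Set: {11, 18, b, p, r, s, w}
Event 7 (remove s): removed. Set: {11, 18, b, p, r, w}
Event 8 (add p): already present, no change. Set: {11, 18, b, p, r, w}
Event 9 (remove 11): removed. Set: {18, b, p, r, w}
Event 10 (add r): already present, no change. Set: {18, b, p, r, w}

Final set: {18, b, p, r, w} (size 5)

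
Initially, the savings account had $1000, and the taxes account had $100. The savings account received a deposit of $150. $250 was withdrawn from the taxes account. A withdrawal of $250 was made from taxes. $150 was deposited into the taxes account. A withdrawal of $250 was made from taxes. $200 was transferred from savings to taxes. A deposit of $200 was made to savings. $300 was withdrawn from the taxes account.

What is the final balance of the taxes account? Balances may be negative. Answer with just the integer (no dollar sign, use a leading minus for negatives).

Tracking account balances step by step:
Start: savings=1000, taxes=100
Event 1 (deposit 150 to savings): savings: 1000 + 150 = 1150. Balances: savings=1150, taxes=100
Event 2 (withdraw 250 from taxes): taxes: 100 - 250 = -150. Balances: savings=1150, taxes=-150
Event 3 (withdraw 250 from taxes): taxes: -150 - 250 = -400. Balances: savings=1150, taxes=-400
Event 4 (deposit 150 to taxes): taxes: -400 + 150 = -250. Balances: savings=1150, taxes=-250
Event 5 (withdraw 250 from taxes): taxes: -250 - 250 = -500. Balances: savings=1150, taxes=-500
Event 6 (transfer 200 savings -> taxes): savings: 1150 - 200 = 950, taxes: -500 + 200 = -300. Balances: savings=950, taxes=-300
Event 7 (deposit 200 to savings): savings: 950 + 200 = 1150. Balances: savings=1150, taxes=-300
Event 8 (withdraw 300 from taxes): taxes: -300 - 300 = -600. Balances: savings=1150, taxes=-600

Final balance of taxes: -600

Answer: -600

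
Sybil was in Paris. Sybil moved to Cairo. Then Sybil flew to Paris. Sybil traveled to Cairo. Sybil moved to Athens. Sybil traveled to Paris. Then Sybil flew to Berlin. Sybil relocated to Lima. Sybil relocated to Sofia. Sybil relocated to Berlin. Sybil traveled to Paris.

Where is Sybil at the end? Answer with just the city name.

Tracking Sybil's location:
Start: Sybil is in Paris.
After move 1: Paris -> Cairo. Sybil is in Cairo.
After move 2: Cairo -> Paris. Sybil is in Paris.
After move 3: Paris -> Cairo. Sybil is in Cairo.
After move 4: Cairo -> Athens. Sybil is in Athens.
After move 5: Athens -> Paris. Sybil is in Paris.
After move 6: Paris -> Berlin. Sybil is in Berlin.
After move 7: Berlin -> Lima. Sybil is in Lima.
After move 8: Lima -> Sofia. Sybil is in Sofia.
After move 9: Sofia -> Berlin. Sybil is in Berlin.
After move 10: Berlin -> Paris. Sybil is in Paris.

Answer: Paris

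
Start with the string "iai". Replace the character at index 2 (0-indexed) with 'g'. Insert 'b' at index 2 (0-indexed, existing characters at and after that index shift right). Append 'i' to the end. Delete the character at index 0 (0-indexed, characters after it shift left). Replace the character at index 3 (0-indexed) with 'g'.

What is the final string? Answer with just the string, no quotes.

Applying each edit step by step:
Start: "iai"
Op 1 (replace idx 2: 'i' -> 'g'): "iai" -> "iag"
Op 2 (insert 'b' at idx 2): "iag" -> "iabg"
Op 3 (append 'i'): "iabg" -> "iabgi"
Op 4 (delete idx 0 = 'i'): "iabgi" -> "abgi"
Op 5 (replace idx 3: 'i' -> 'g'): "abgi" -> "abgg"

Answer: abgg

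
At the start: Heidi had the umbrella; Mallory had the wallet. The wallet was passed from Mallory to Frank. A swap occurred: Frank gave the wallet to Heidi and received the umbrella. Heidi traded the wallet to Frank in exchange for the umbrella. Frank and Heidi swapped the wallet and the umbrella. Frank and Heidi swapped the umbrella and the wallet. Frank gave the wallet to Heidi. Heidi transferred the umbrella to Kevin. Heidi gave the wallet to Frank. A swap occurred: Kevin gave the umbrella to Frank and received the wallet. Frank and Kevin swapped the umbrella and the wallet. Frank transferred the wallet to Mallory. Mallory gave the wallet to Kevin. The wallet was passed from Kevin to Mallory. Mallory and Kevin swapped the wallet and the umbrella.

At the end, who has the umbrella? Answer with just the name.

Tracking all object holders:
Start: umbrella:Heidi, wallet:Mallory
Event 1 (give wallet: Mallory -> Frank). State: umbrella:Heidi, wallet:Frank
Event 2 (swap wallet<->umbrella: now wallet:Heidi, umbrella:Frank). State: umbrella:Frank, wallet:Heidi
Event 3 (swap wallet<->umbrella: now wallet:Frank, umbrella:Heidi). State: umbrella:Heidi, wallet:Frank
Event 4 (swap wallet<->umbrella: now wallet:Heidi, umbrella:Frank). State: umbrella:Frank, wallet:Heidi
Event 5 (swap umbrella<->wallet: now umbrella:Heidi, wallet:Frank). State: umbrella:Heidi, wallet:Frank
Event 6 (give wallet: Frank -> Heidi). State: umbrella:Heidi, wallet:Heidi
Event 7 (give umbrella: Heidi -> Kevin). State: umbrella:Kevin, wallet:Heidi
Event 8 (give wallet: Heidi -> Frank). State: umbrella:Kevin, wallet:Frank
Event 9 (swap umbrella<->wallet: now umbrella:Frank, wallet:Kevin). State: umbrella:Frank, wallet:Kevin
Event 10 (swap umbrella<->wallet: now umbrella:Kevin, wallet:Frank). State: umbrella:Kevin, wallet:Frank
Event 11 (give wallet: Frank -> Mallory). State: umbrella:Kevin, wallet:Mallory
Event 12 (give wallet: Mallory -> Kevin). State: umbrella:Kevin, wallet:Kevin
Event 13 (give wallet: Kevin -> Mallory). State: umbrella:Kevin, wallet:Mallory
Event 14 (swap wallet<->umbrella: now wallet:Kevin, umbrella:Mallory). State: umbrella:Mallory, wallet:Kevin

Final state: umbrella:Mallory, wallet:Kevin
The umbrella is held by Mallory.

Answer: Mallory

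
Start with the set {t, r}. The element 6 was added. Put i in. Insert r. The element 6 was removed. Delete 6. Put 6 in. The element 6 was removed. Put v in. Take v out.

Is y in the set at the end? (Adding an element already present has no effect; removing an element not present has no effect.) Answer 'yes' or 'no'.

Answer: no

Derivation:
Tracking the set through each operation:
Start: {r, t}
Event 1 (add 6): added. Set: {6, r, t}
Event 2 (add i): added. Set: {6, i, r, t}
Event 3 (add r): already present, no change. Set: {6, i, r, t}
Event 4 (remove 6): removed. Set: {i, r, t}
Event 5 (remove 6): not present, no change. Set: {i, r, t}
Event 6 (add 6): added. Set: {6, i, r, t}
Event 7 (remove 6): removed. Set: {i, r, t}
Event 8 (add v): added. Set: {i, r, t, v}
Event 9 (remove v): removed. Set: {i, r, t}

Final set: {i, r, t} (size 3)
y is NOT in the final set.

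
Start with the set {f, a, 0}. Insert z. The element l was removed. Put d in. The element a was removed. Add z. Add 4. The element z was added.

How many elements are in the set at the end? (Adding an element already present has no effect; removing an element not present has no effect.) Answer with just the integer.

Tracking the set through each operation:
Start: {0, a, f}
Event 1 (add z): added. Set: {0, a, f, z}
Event 2 (remove l): not present, no change. Set: {0, a, f, z}
Event 3 (add d): added. Set: {0, a, d, f, z}
Event 4 (remove a): removed. Set: {0, d, f, z}
Event 5 (add z): already present, no change. Set: {0, d, f, z}
Event 6 (add 4): added. Set: {0, 4, d, f, z}
Event 7 (add z): already present, no change. Set: {0, 4, d, f, z}

Final set: {0, 4, d, f, z} (size 5)

Answer: 5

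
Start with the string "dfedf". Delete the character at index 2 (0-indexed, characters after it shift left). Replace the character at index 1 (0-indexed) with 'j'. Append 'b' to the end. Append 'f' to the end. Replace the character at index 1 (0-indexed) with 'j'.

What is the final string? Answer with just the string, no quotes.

Answer: djdfbf

Derivation:
Applying each edit step by step:
Start: "dfedf"
Op 1 (delete idx 2 = 'e'): "dfedf" -> "dfdf"
Op 2 (replace idx 1: 'f' -> 'j'): "dfdf" -> "djdf"
Op 3 (append 'b'): "djdf" -> "djdfb"
Op 4 (append 'f'): "djdfb" -> "djdfbf"
Op 5 (replace idx 1: 'j' -> 'j'): "djdfbf" -> "djdfbf"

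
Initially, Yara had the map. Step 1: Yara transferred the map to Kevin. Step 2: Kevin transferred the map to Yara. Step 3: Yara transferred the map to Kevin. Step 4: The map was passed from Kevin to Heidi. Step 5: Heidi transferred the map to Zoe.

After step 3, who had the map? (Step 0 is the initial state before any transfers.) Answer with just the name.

Tracking the map holder through step 3:
After step 0 (start): Yara
After step 1: Kevin
After step 2: Yara
After step 3: Kevin

At step 3, the holder is Kevin.

Answer: Kevin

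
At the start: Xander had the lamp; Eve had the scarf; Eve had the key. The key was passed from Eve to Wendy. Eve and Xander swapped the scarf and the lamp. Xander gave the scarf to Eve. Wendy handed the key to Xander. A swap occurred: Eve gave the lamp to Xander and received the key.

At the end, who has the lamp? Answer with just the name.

Tracking all object holders:
Start: lamp:Xander, scarf:Eve, key:Eve
Event 1 (give key: Eve -> Wendy). State: lamp:Xander, scarf:Eve, key:Wendy
Event 2 (swap scarf<->lamp: now scarf:Xander, lamp:Eve). State: lamp:Eve, scarf:Xander, key:Wendy
Event 3 (give scarf: Xander -> Eve). State: lamp:Eve, scarf:Eve, key:Wendy
Event 4 (give key: Wendy -> Xander). State: lamp:Eve, scarf:Eve, key:Xander
Event 5 (swap lamp<->key: now lamp:Xander, key:Eve). State: lamp:Xander, scarf:Eve, key:Eve

Final state: lamp:Xander, scarf:Eve, key:Eve
The lamp is held by Xander.

Answer: Xander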